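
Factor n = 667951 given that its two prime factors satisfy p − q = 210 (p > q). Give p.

Since p = q + 210, we have 667951 = q(q + 210), so q² + 210q − 667951 = 0.
Discriminant: 210² + 4·667951 = 44100 + 2671804 = 2715904; √2715904 = 1648.
q = (−210 + 1648)/2 = 719, and p = q + 210 = 929.
Check: 719 · 929 = 667951.

929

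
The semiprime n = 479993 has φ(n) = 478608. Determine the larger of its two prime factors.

709

φ(n) = (p−1)(q−1) = n − (p+q) + 1, so p + q = 479993 − 478608 + 1 = 1386.
p and q are the roots of t² − 1386t + 479993 = 0.
Discriminant: 1386² − 4·479993 = 1920996 − 1919972 = 1024; √1024 = 32.
q = (1386 − 32)/2 = 677, p = (1386 + 32)/2 = 709.
Check: 677 · 709 = 479993.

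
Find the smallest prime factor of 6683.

6683 is odd.
Digit sum 23, not divisible by 3.
Ends in 3: not divisible by 5.
7: 6683 = 7·954 + 5
11: 6683 = 11·607 + 6
13: 6683 = 13·514 + 1
17: 6683 = 17·393 + 2
19: 6683 = 19·351 + 14
23: 6683 = 23·290 + 13
29: 6683 = 29·230 + 13
31: 6683 = 31·215 + 18
37: 6683 = 37·180 + 23
41: 6683 = 41·163

41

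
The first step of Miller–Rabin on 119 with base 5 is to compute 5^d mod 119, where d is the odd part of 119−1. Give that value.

119 − 1 = 118 = 2^1 · 59, so d = 59.
5^1 ≡ 5 (mod 119)
5^2 ≡ 5^2 = 25 ≡ 25 (mod 119)
5^4 ≡ 25^2 = 625 ≡ 30 (mod 119)
5^8 ≡ 30^2 = 900 ≡ 67 (mod 119)
5^16 ≡ 67^2 = 4489 ≡ 86 (mod 119)
5^32 ≡ 86^2 = 7396 ≡ 18 (mod 119)
59 = 32 + 16 + 8 + 2 + 1 in binary powers of 2.
So 5^59 ≡ 18 · 86 · 67 · 25 · 5 ≡ 45 (mod 119).
Squaring chain: 45; never reaches −1, so base 5 is a Miller–Rabin witness that 119 is composite.

45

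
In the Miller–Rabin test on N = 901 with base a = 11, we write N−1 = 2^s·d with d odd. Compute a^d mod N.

623

901 − 1 = 900 = 2^2 · 225, so d = 225.
11^1 ≡ 11 (mod 901)
11^2 ≡ 11^2 = 121 ≡ 121 (mod 901)
11^4 ≡ 121^2 = 14641 ≡ 225 (mod 901)
11^8 ≡ 225^2 = 50625 ≡ 169 (mod 901)
11^16 ≡ 169^2 = 28561 ≡ 630 (mod 901)
11^32 ≡ 630^2 = 396900 ≡ 460 (mod 901)
11^64 ≡ 460^2 = 211600 ≡ 766 (mod 901)
11^128 ≡ 766^2 = 586756 ≡ 205 (mod 901)
225 = 128 + 64 + 32 + 1 in binary powers of 2.
So 11^225 ≡ 205 · 766 · 460 · 11 ≡ 623 (mod 901).
Squaring chain: 623 → 699; never reaches −1, so base 11 is a Miller–Rabin witness that 901 is composite.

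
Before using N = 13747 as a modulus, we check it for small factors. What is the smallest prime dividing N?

59

13747 is odd.
Digit sum 22, not divisible by 3.
Ends in 7: not divisible by 5.
7: 13747 = 7·1963 + 6
11: 13747 = 11·1249 + 8
13: 13747 = 13·1057 + 6
17: 13747 = 17·808 + 11
19: 13747 = 19·723 + 10
23: 13747 = 23·597 + 16
29: 13747 = 29·474 + 1
31: 13747 = 31·443 + 14
37: 13747 = 37·371 + 20
41: 13747 = 41·335 + 12
43: 13747 = 43·319 + 30
47: 13747 = 47·292 + 23
53: 13747 = 53·259 + 20
59: 13747 = 59·233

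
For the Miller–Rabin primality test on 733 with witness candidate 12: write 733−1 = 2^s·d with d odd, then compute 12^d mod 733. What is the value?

732

733 − 1 = 732 = 2^2 · 183, so d = 183.
12^1 ≡ 12 (mod 733)
12^2 ≡ 12^2 = 144 ≡ 144 (mod 733)
12^4 ≡ 144^2 = 20736 ≡ 212 (mod 733)
12^8 ≡ 212^2 = 44944 ≡ 231 (mod 733)
12^16 ≡ 231^2 = 53361 ≡ 585 (mod 733)
12^32 ≡ 585^2 = 342225 ≡ 647 (mod 733)
12^64 ≡ 647^2 = 418609 ≡ 66 (mod 733)
12^128 ≡ 66^2 = 4356 ≡ 691 (mod 733)
183 = 128 + 32 + 16 + 4 + 2 + 1 in binary powers of 2.
So 12^183 ≡ 691 · 647 · 585 · 212 · 144 · 12 ≡ 732 (mod 733).
Since 12^d ≡ 732 (mod 733), base 12 does not prove 733 composite.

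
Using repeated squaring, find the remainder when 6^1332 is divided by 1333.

1

6^1 ≡ 6 (mod 1333)
6^2 ≡ 6^2 = 36 ≡ 36 (mod 1333)
6^4 ≡ 36^2 = 1296 ≡ 1296 (mod 1333)
6^8 ≡ 1296^2 = 1679616 ≡ 36 (mod 1333)
6^16 ≡ 36^2 = 1296 ≡ 1296 (mod 1333)
6^32 ≡ 1296^2 = 1679616 ≡ 36 (mod 1333)
6^64 ≡ 36^2 = 1296 ≡ 1296 (mod 1333)
6^128 ≡ 1296^2 = 1679616 ≡ 36 (mod 1333)
6^256 ≡ 36^2 = 1296 ≡ 1296 (mod 1333)
6^512 ≡ 1296^2 = 1679616 ≡ 36 (mod 1333)
6^1024 ≡ 36^2 = 1296 ≡ 1296 (mod 1333)
1332 = 1024 + 256 + 32 + 16 + 4 in binary powers of 2.
So 6^1332 ≡ 1296 · 1296 · 36 · 1296 · 1296 ≡ 1 (mod 1333).
Since the result is 1, base 6 gives no evidence that 1333 is composite.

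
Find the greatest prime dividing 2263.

73

2263 = 31 · 73
73 is prime.
So 2263 = 31 · 73; the largest prime factor is 73.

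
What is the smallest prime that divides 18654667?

89

18654667 is odd.
Digit sum 43, not divisible by 3.
Ends in 7: not divisible by 5.
7: 18654667 = 7·2664952 + 3
11: 18654667 = 11·1695878 + 9
13: 18654667 = 13·1434974 + 5
17: 18654667 = 17·1097333 + 6
19: 18654667 = 19·981824 + 11
23: 18654667 = 23·811072 + 11
29: 18654667 = 29·643264 + 11
31: 18654667 = 31·601763 + 14
37: 18654667 = 37·504180 + 7
41: 18654667 = 41·454991 + 36
43: 18654667 = 43·433829 + 20
47: 18654667 = 47·396907 + 38
53: 18654667 = 53·351974 + 45
59: 18654667 = 59·316180 + 47
61: 18654667 = 61·305814 + 13
67: 18654667 = 67·278427 + 58
71: 18654667 = 71·262741 + 56
73: 18654667 = 73·255543 + 28
79: 18654667 = 79·236135 + 2
83: 18654667 = 83·224755 + 2
89: 18654667 = 89·209603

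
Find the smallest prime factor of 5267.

5267 is odd.
Digit sum 20, not divisible by 3.
Ends in 7: not divisible by 5.
7: 5267 = 7·752 + 3
11: 5267 = 11·478 + 9
13: 5267 = 13·405 + 2
17: 5267 = 17·309 + 14
19: 5267 = 19·277 + 4
23: 5267 = 23·229

23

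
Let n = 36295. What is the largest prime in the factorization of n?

61

36295 = 5 · 7259
7259 = 7 · 1037
1037 = 17 · 61
61 is prime.
So 36295 = 5 · 7 · 17 · 61; the largest prime factor is 61.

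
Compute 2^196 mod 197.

2^1 ≡ 2 (mod 197)
2^2 ≡ 2^2 = 4 ≡ 4 (mod 197)
2^4 ≡ 4^2 = 16 ≡ 16 (mod 197)
2^8 ≡ 16^2 = 256 ≡ 59 (mod 197)
2^16 ≡ 59^2 = 3481 ≡ 132 (mod 197)
2^32 ≡ 132^2 = 17424 ≡ 88 (mod 197)
2^64 ≡ 88^2 = 7744 ≡ 61 (mod 197)
2^128 ≡ 61^2 = 3721 ≡ 175 (mod 197)
196 = 128 + 64 + 4 in binary powers of 2.
So 2^196 ≡ 175 · 61 · 16 ≡ 1 (mod 197).
Since the result is 1, base 2 gives no evidence that 197 is composite.

1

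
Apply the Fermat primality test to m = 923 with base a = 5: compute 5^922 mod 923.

5^1 ≡ 5 (mod 923)
5^2 ≡ 5^2 = 25 ≡ 25 (mod 923)
5^4 ≡ 25^2 = 625 ≡ 625 (mod 923)
5^8 ≡ 625^2 = 390625 ≡ 196 (mod 923)
5^16 ≡ 196^2 = 38416 ≡ 573 (mod 923)
5^32 ≡ 573^2 = 328329 ≡ 664 (mod 923)
5^64 ≡ 664^2 = 440896 ≡ 625 (mod 923)
5^128 ≡ 625^2 = 390625 ≡ 196 (mod 923)
5^256 ≡ 196^2 = 38416 ≡ 573 (mod 923)
5^512 ≡ 573^2 = 328329 ≡ 664 (mod 923)
922 = 512 + 256 + 128 + 16 + 8 + 2 in binary powers of 2.
So 5^922 ≡ 664 · 573 · 196 · 573 · 196 · 25 ≡ 25 (mod 923).
Since 25 ≠ 1, base 5 is a Fermat witness: 923 is composite.

25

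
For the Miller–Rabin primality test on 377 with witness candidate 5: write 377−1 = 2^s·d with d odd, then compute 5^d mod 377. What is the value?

138

377 − 1 = 376 = 2^3 · 47, so d = 47.
5^1 ≡ 5 (mod 377)
5^2 ≡ 5^2 = 25 ≡ 25 (mod 377)
5^4 ≡ 25^2 = 625 ≡ 248 (mod 377)
5^8 ≡ 248^2 = 61504 ≡ 53 (mod 377)
5^16 ≡ 53^2 = 2809 ≡ 170 (mod 377)
5^32 ≡ 170^2 = 28900 ≡ 248 (mod 377)
47 = 32 + 8 + 4 + 2 + 1 in binary powers of 2.
So 5^47 ≡ 248 · 53 · 248 · 25 · 5 ≡ 138 (mod 377).
Squaring chain: 138 → 194 → 313; never reaches −1, so base 5 is a Miller–Rabin witness that 377 is composite.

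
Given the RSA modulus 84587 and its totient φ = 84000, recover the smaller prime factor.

251

φ(n) = (p−1)(q−1) = n − (p+q) + 1, so p + q = 84587 − 84000 + 1 = 588.
p and q are the roots of t² − 588t + 84587 = 0.
Discriminant: 588² − 4·84587 = 345744 − 338348 = 7396; √7396 = 86.
q = (588 − 86)/2 = 251, p = (588 + 86)/2 = 337.
Check: 251 · 337 = 84587.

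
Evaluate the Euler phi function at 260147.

247104

Factor: 260147 = 37 · 79 · 89.
φ(260147) = (37−1) · (79−1) · (89−1) = 36 · 78 · 88 = 247104.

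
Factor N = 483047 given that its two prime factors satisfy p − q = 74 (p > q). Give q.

Since p = q + 74, we have 483047 = q(q + 74), so q² + 74q − 483047 = 0.
Discriminant: 74² + 4·483047 = 5476 + 1932188 = 1937664; √1937664 = 1392.
q = (−74 + 1392)/2 = 659, and p = q + 74 = 733.
Check: 659 · 733 = 483047.

659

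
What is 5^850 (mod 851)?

5^1 ≡ 5 (mod 851)
5^2 ≡ 5^2 = 25 ≡ 25 (mod 851)
5^4 ≡ 25^2 = 625 ≡ 625 (mod 851)
5^8 ≡ 625^2 = 390625 ≡ 16 (mod 851)
5^16 ≡ 16^2 = 256 ≡ 256 (mod 851)
5^32 ≡ 256^2 = 65536 ≡ 9 (mod 851)
5^64 ≡ 9^2 = 81 ≡ 81 (mod 851)
5^128 ≡ 81^2 = 6561 ≡ 604 (mod 851)
5^256 ≡ 604^2 = 364816 ≡ 588 (mod 851)
5^512 ≡ 588^2 = 345744 ≡ 238 (mod 851)
850 = 512 + 256 + 64 + 16 + 2 in binary powers of 2.
So 5^850 ≡ 238 · 588 · 81 · 256 · 25 ≡ 818 (mod 851).
Since 818 ≠ 1, base 5 is a Fermat witness: 851 is composite.

818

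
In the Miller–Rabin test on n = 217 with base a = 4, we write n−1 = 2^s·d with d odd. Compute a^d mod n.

217 − 1 = 216 = 2^3 · 27, so d = 27.
4^1 ≡ 4 (mod 217)
4^2 ≡ 4^2 = 16 ≡ 16 (mod 217)
4^4 ≡ 16^2 = 256 ≡ 39 (mod 217)
4^8 ≡ 39^2 = 1521 ≡ 2 (mod 217)
4^16 ≡ 2^2 = 4 ≡ 4 (mod 217)
27 = 16 + 8 + 2 + 1 in binary powers of 2.
So 4^27 ≡ 4 · 2 · 16 · 4 ≡ 78 (mod 217).
Squaring chain: 78 → 8 → 64; never reaches −1, so base 4 is a Miller–Rabin witness that 217 is composite.

78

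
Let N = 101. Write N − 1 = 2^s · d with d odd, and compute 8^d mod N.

91

101 − 1 = 100 = 2^2 · 25, so d = 25.
8^1 ≡ 8 (mod 101)
8^2 ≡ 8^2 = 64 ≡ 64 (mod 101)
8^4 ≡ 64^2 = 4096 ≡ 56 (mod 101)
8^8 ≡ 56^2 = 3136 ≡ 5 (mod 101)
8^16 ≡ 5^2 = 25 ≡ 25 (mod 101)
25 = 16 + 8 + 1 in binary powers of 2.
So 8^25 ≡ 25 · 5 · 8 ≡ 91 (mod 101).
Squaring chain: 91 → 100; reaches −1, so base 8 does not prove 101 composite.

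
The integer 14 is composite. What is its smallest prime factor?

2

14 is even: 2 divides it.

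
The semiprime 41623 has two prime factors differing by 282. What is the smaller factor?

Since p = q + 282, we have 41623 = q(q + 282), so q² + 282q − 41623 = 0.
Discriminant: 282² + 4·41623 = 79524 + 166492 = 246016; √246016 = 496.
q = (−282 + 496)/2 = 107, and p = q + 282 = 389.
Check: 107 · 389 = 41623.

107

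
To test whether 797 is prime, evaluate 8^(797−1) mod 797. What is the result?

1

8^1 ≡ 8 (mod 797)
8^2 ≡ 8^2 = 64 ≡ 64 (mod 797)
8^4 ≡ 64^2 = 4096 ≡ 111 (mod 797)
8^8 ≡ 111^2 = 12321 ≡ 366 (mod 797)
8^16 ≡ 366^2 = 133956 ≡ 60 (mod 797)
8^32 ≡ 60^2 = 3600 ≡ 412 (mod 797)
8^64 ≡ 412^2 = 169744 ≡ 780 (mod 797)
8^128 ≡ 780^2 = 608400 ≡ 289 (mod 797)
8^256 ≡ 289^2 = 83521 ≡ 633 (mod 797)
8^512 ≡ 633^2 = 400689 ≡ 595 (mod 797)
796 = 512 + 256 + 16 + 8 + 4 in binary powers of 2.
So 8^796 ≡ 595 · 633 · 60 · 366 · 111 ≡ 1 (mod 797).
Since the result is 1, base 8 gives no evidence that 797 is composite.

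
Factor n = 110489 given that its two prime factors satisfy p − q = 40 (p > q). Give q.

Since p = q + 40, we have 110489 = q(q + 40), so q² + 40q − 110489 = 0.
Discriminant: 40² + 4·110489 = 1600 + 441956 = 443556; √443556 = 666.
q = (−40 + 666)/2 = 313, and p = q + 40 = 353.
Check: 313 · 353 = 110489.

313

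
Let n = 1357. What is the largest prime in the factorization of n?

59

1357 = 23 · 59
59 is prime.
So 1357 = 23 · 59; the largest prime factor is 59.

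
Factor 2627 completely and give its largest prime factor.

2627 = 37 · 71
71 is prime.
So 2627 = 37 · 71; the largest prime factor is 71.

71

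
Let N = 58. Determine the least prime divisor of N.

58 is even: 2 divides it.

2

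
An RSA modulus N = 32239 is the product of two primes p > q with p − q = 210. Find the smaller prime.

Since p = q + 210, we have 32239 = q(q + 210), so q² + 210q − 32239 = 0.
Discriminant: 210² + 4·32239 = 44100 + 128956 = 173056; √173056 = 416.
q = (−210 + 416)/2 = 103, and p = q + 210 = 313.
Check: 103 · 313 = 32239.

103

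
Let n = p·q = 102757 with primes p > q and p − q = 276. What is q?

Since p = q + 276, we have 102757 = q(q + 276), so q² + 276q − 102757 = 0.
Discriminant: 276² + 4·102757 = 76176 + 411028 = 487204; √487204 = 698.
q = (−276 + 698)/2 = 211, and p = q + 276 = 487.
Check: 211 · 487 = 102757.

211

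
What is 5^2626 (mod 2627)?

928

5^1 ≡ 5 (mod 2627)
5^2 ≡ 5^2 = 25 ≡ 25 (mod 2627)
5^4 ≡ 25^2 = 625 ≡ 625 (mod 2627)
5^8 ≡ 625^2 = 390625 ≡ 1829 (mod 2627)
5^16 ≡ 1829^2 = 3345241 ≡ 1070 (mod 2627)
5^32 ≡ 1070^2 = 1144900 ≡ 2155 (mod 2627)
5^64 ≡ 2155^2 = 4644025 ≡ 2116 (mod 2627)
5^128 ≡ 2116^2 = 4477456 ≡ 1048 (mod 2627)
5^256 ≡ 1048^2 = 1098304 ≡ 218 (mod 2627)
5^512 ≡ 218^2 = 47524 ≡ 238 (mod 2627)
5^1024 ≡ 238^2 = 56644 ≡ 1477 (mod 2627)
5^2048 ≡ 1477^2 = 2181529 ≡ 1119 (mod 2627)
2626 = 2048 + 512 + 64 + 2 in binary powers of 2.
So 5^2626 ≡ 1119 · 238 · 2116 · 25 ≡ 928 (mod 2627).
Since 928 ≠ 1, base 5 is a Fermat witness: 2627 is composite.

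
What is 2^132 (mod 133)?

64

2^1 ≡ 2 (mod 133)
2^2 ≡ 2^2 = 4 ≡ 4 (mod 133)
2^4 ≡ 4^2 = 16 ≡ 16 (mod 133)
2^8 ≡ 16^2 = 256 ≡ 123 (mod 133)
2^16 ≡ 123^2 = 15129 ≡ 100 (mod 133)
2^32 ≡ 100^2 = 10000 ≡ 25 (mod 133)
2^64 ≡ 25^2 = 625 ≡ 93 (mod 133)
2^128 ≡ 93^2 = 8649 ≡ 4 (mod 133)
132 = 128 + 4 in binary powers of 2.
So 2^132 ≡ 4 · 16 ≡ 64 (mod 133).
Since 64 ≠ 1, base 2 is a Fermat witness: 133 is composite.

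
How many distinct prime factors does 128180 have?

5

128180 = 2^2 · 32045
32045 = 5 · 6409
6409 = 13 · 493
493 = 17 · 29
128180 = 2^2 · 5 · 13 · 17 · 29, which has 5 distinct prime factors.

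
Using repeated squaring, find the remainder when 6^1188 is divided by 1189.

6^1 ≡ 6 (mod 1189)
6^2 ≡ 6^2 = 36 ≡ 36 (mod 1189)
6^4 ≡ 36^2 = 1296 ≡ 107 (mod 1189)
6^8 ≡ 107^2 = 11449 ≡ 748 (mod 1189)
6^16 ≡ 748^2 = 559504 ≡ 674 (mod 1189)
6^32 ≡ 674^2 = 454276 ≡ 78 (mod 1189)
6^64 ≡ 78^2 = 6084 ≡ 139 (mod 1189)
6^128 ≡ 139^2 = 19321 ≡ 297 (mod 1189)
6^256 ≡ 297^2 = 88209 ≡ 223 (mod 1189)
6^512 ≡ 223^2 = 49729 ≡ 980 (mod 1189)
6^1024 ≡ 980^2 = 960400 ≡ 877 (mod 1189)
1188 = 1024 + 128 + 32 + 4 in binary powers of 2.
So 6^1188 ≡ 877 · 297 · 78 · 107 ≡ 605 (mod 1189).
Since 605 ≠ 1, base 6 is a Fermat witness: 1189 is composite.

605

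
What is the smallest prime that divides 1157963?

1157963 is odd.
Digit sum 32, not divisible by 3.
Ends in 3: not divisible by 5.
7: 1157963 = 7·165423 + 2
11: 1157963 = 11·105269 + 4
13: 1157963 = 13·89074 + 1
17: 1157963 = 17·68115 + 8
19: 1157963 = 19·60945 + 8
23: 1157963 = 23·50346 + 5
29: 1157963 = 29·39929 + 22
31: 1157963 = 31·37353 + 20
37: 1157963 = 37·31296 + 11
41: 1157963 = 41·28243

41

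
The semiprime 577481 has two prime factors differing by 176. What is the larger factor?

853

Since p = q + 176, we have 577481 = q(q + 176), so q² + 176q − 577481 = 0.
Discriminant: 176² + 4·577481 = 30976 + 2309924 = 2340900; √2340900 = 1530.
q = (−176 + 1530)/2 = 677, and p = q + 176 = 853.
Check: 677 · 853 = 577481.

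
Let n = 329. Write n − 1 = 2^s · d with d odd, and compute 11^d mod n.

329 − 1 = 328 = 2^3 · 41, so d = 41.
11^1 ≡ 11 (mod 329)
11^2 ≡ 11^2 = 121 ≡ 121 (mod 329)
11^4 ≡ 121^2 = 14641 ≡ 165 (mod 329)
11^8 ≡ 165^2 = 27225 ≡ 247 (mod 329)
11^16 ≡ 247^2 = 61009 ≡ 144 (mod 329)
11^32 ≡ 144^2 = 20736 ≡ 9 (mod 329)
41 = 32 + 8 + 1 in binary powers of 2.
So 11^41 ≡ 9 · 247 · 11 ≡ 107 (mod 329).
Squaring chain: 107 → 263 → 79; never reaches −1, so base 11 is a Miller–Rabin witness that 329 is composite.

107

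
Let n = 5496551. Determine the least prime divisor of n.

5496551 is odd.
Digit sum 35, not divisible by 3.
Ends in 1: not divisible by 5.
7: 5496551 = 7·785221 + 4
11: 5496551 = 11·499686 + 5
13: 5496551 = 13·422811 + 8
17: 5496551 = 17·323326 + 9
19: 5496551 = 19·289292 + 3
23: 5496551 = 23·238980 + 11
29: 5496551 = 29·189536 + 7
31: 5496551 = 31·177308 + 3
37: 5496551 = 37·148555 + 16
41: 5496551 = 41·134062 + 9
43: 5496551 = 43·127826 + 33
47: 5496551 = 47·116947 + 42
53: 5496551 = 53·103708 + 27
59: 5496551 = 59·93161 + 52
61: 5496551 = 61·90107 + 24
67: 5496551 = 67·82038 + 5
71: 5496551 = 71·77416 + 15
73: 5496551 = 73·75295 + 16
79: 5496551 = 79·69576 + 47
83: 5496551 = 83·66223 + 42
89: 5496551 = 89·61759

89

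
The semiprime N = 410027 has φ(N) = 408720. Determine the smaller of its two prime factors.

φ(n) = (p−1)(q−1) = n − (p+q) + 1, so p + q = 410027 − 408720 + 1 = 1308.
p and q are the roots of t² − 1308t + 410027 = 0.
Discriminant: 1308² − 4·410027 = 1710864 − 1640108 = 70756; √70756 = 266.
q = (1308 − 266)/2 = 521, p = (1308 + 266)/2 = 787.
Check: 521 · 787 = 410027.

521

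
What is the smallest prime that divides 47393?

47393 is odd.
Digit sum 26, not divisible by 3.
Ends in 3: not divisible by 5.
7: 47393 = 7·6770 + 3
11: 47393 = 11·4308 + 5
13: 47393 = 13·3645 + 8
17: 47393 = 17·2787 + 14
19: 47393 = 19·2494 + 7
23: 47393 = 23·2060 + 13
29: 47393 = 29·1634 + 7
31: 47393 = 31·1528 + 25
37: 47393 = 37·1280 + 33
41: 47393 = 41·1155 + 38
43: 47393 = 43·1102 + 7
47: 47393 = 47·1008 + 17
53: 47393 = 53·894 + 11
59: 47393 = 59·803 + 16
61: 47393 = 61·776 + 57
67: 47393 = 67·707 + 24
71: 47393 = 71·667 + 36
73: 47393 = 73·649 + 16
79: 47393 = 79·599 + 72
83: 47393 = 83·571

83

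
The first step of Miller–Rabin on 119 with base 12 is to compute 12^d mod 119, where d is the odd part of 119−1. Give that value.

119 − 1 = 118 = 2^1 · 59, so d = 59.
12^1 ≡ 12 (mod 119)
12^2 ≡ 12^2 = 144 ≡ 25 (mod 119)
12^4 ≡ 25^2 = 625 ≡ 30 (mod 119)
12^8 ≡ 30^2 = 900 ≡ 67 (mod 119)
12^16 ≡ 67^2 = 4489 ≡ 86 (mod 119)
12^32 ≡ 86^2 = 7396 ≡ 18 (mod 119)
59 = 32 + 16 + 8 + 2 + 1 in binary powers of 2.
So 12^59 ≡ 18 · 86 · 67 · 25 · 12 ≡ 108 (mod 119).
Squaring chain: 108; never reaches −1, so base 12 is a Miller–Rabin witness that 119 is composite.

108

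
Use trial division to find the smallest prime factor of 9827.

9827 is odd.
Digit sum 26, not divisible by 3.
Ends in 7: not divisible by 5.
7: 9827 = 7·1403 + 6
11: 9827 = 11·893 + 4
13: 9827 = 13·755 + 12
17: 9827 = 17·578 + 1
19: 9827 = 19·517 + 4
23: 9827 = 23·427 + 6
29: 9827 = 29·338 + 25
31: 9827 = 31·317

31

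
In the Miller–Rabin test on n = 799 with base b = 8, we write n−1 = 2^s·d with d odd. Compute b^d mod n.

799 − 1 = 798 = 2^1 · 399, so d = 399.
8^1 ≡ 8 (mod 799)
8^2 ≡ 8^2 = 64 ≡ 64 (mod 799)
8^4 ≡ 64^2 = 4096 ≡ 101 (mod 799)
8^8 ≡ 101^2 = 10201 ≡ 613 (mod 799)
8^16 ≡ 613^2 = 375769 ≡ 239 (mod 799)
8^32 ≡ 239^2 = 57121 ≡ 392 (mod 799)
8^64 ≡ 392^2 = 153664 ≡ 256 (mod 799)
8^128 ≡ 256^2 = 65536 ≡ 18 (mod 799)
8^256 ≡ 18^2 = 324 ≡ 324 (mod 799)
399 = 256 + 128 + 8 + 4 + 2 + 1 in binary powers of 2.
So 8^399 ≡ 324 · 18 · 613 · 101 · 64 · 8 ≡ 49 (mod 799).
Squaring chain: 49; never reaches −1, so base 8 is a Miller–Rabin witness that 799 is composite.

49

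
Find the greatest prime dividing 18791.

43

18791 = 19 · 989
989 = 23 · 43
43 is prime.
So 18791 = 19 · 23 · 43; the largest prime factor is 43.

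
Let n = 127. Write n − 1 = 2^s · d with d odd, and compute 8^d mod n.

1

127 − 1 = 126 = 2^1 · 63, so d = 63.
8^1 ≡ 8 (mod 127)
8^2 ≡ 8^2 = 64 ≡ 64 (mod 127)
8^4 ≡ 64^2 = 4096 ≡ 32 (mod 127)
8^8 ≡ 32^2 = 1024 ≡ 8 (mod 127)
8^16 ≡ 8^2 = 64 ≡ 64 (mod 127)
8^32 ≡ 64^2 = 4096 ≡ 32 (mod 127)
63 = 32 + 16 + 8 + 4 + 2 + 1 in binary powers of 2.
So 8^63 ≡ 32 · 64 · 8 · 32 · 64 · 8 ≡ 1 (mod 127).
Since 8^d ≡ 1 (mod 127), base 8 does not prove 127 composite.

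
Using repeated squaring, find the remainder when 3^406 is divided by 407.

256

3^1 ≡ 3 (mod 407)
3^2 ≡ 3^2 = 9 ≡ 9 (mod 407)
3^4 ≡ 9^2 = 81 ≡ 81 (mod 407)
3^8 ≡ 81^2 = 6561 ≡ 49 (mod 407)
3^16 ≡ 49^2 = 2401 ≡ 366 (mod 407)
3^32 ≡ 366^2 = 133956 ≡ 53 (mod 407)
3^64 ≡ 53^2 = 2809 ≡ 367 (mod 407)
3^128 ≡ 367^2 = 134689 ≡ 379 (mod 407)
3^256 ≡ 379^2 = 143641 ≡ 377 (mod 407)
406 = 256 + 128 + 16 + 4 + 2 in binary powers of 2.
So 3^406 ≡ 377 · 379 · 366 · 81 · 9 ≡ 256 (mod 407).
Since 256 ≠ 1, base 3 is a Fermat witness: 407 is composite.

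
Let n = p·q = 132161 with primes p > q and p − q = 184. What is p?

467

Since p = q + 184, we have 132161 = q(q + 184), so q² + 184q − 132161 = 0.
Discriminant: 184² + 4·132161 = 33856 + 528644 = 562500; √562500 = 750.
q = (−184 + 750)/2 = 283, and p = q + 184 = 467.
Check: 283 · 467 = 132161.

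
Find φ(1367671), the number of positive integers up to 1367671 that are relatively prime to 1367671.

1328448

Factor: 1367671 = 67 · 137 · 149.
φ(1367671) = (67−1) · (137−1) · (149−1) = 66 · 136 · 148 = 1328448.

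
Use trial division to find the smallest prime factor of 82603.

17

82603 is odd.
Digit sum 19, not divisible by 3.
Ends in 3: not divisible by 5.
7: 82603 = 7·11800 + 3
11: 82603 = 11·7509 + 4
13: 82603 = 13·6354 + 1
17: 82603 = 17·4859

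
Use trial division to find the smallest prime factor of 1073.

1073 is odd.
Digit sum 11, not divisible by 3.
Ends in 3: not divisible by 5.
7: 1073 = 7·153 + 2
11: 1073 = 11·97 + 6
13: 1073 = 13·82 + 7
17: 1073 = 17·63 + 2
19: 1073 = 19·56 + 9
23: 1073 = 23·46 + 15
29: 1073 = 29·37

29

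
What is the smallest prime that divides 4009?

19

4009 is odd.
Digit sum 13, not divisible by 3.
Ends in 9: not divisible by 5.
7: 4009 = 7·572 + 5
11: 4009 = 11·364 + 5
13: 4009 = 13·308 + 5
17: 4009 = 17·235 + 14
19: 4009 = 19·211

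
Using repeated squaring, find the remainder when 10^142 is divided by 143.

10^1 ≡ 10 (mod 143)
10^2 ≡ 10^2 = 100 ≡ 100 (mod 143)
10^4 ≡ 100^2 = 10000 ≡ 133 (mod 143)
10^8 ≡ 133^2 = 17689 ≡ 100 (mod 143)
10^16 ≡ 100^2 = 10000 ≡ 133 (mod 143)
10^32 ≡ 133^2 = 17689 ≡ 100 (mod 143)
10^64 ≡ 100^2 = 10000 ≡ 133 (mod 143)
10^128 ≡ 133^2 = 17689 ≡ 100 (mod 143)
142 = 128 + 8 + 4 + 2 in binary powers of 2.
So 10^142 ≡ 100 · 100 · 133 · 100 ≡ 133 (mod 143).
Since 133 ≠ 1, base 10 is a Fermat witness: 143 is composite.

133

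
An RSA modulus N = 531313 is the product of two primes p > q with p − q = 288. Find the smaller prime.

599

Since p = q + 288, we have 531313 = q(q + 288), so q² + 288q − 531313 = 0.
Discriminant: 288² + 4·531313 = 82944 + 2125252 = 2208196; √2208196 = 1486.
q = (−288 + 1486)/2 = 599, and p = q + 288 = 887.
Check: 599 · 887 = 531313.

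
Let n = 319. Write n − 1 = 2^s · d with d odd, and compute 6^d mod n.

178

319 − 1 = 318 = 2^1 · 159, so d = 159.
6^1 ≡ 6 (mod 319)
6^2 ≡ 6^2 = 36 ≡ 36 (mod 319)
6^4 ≡ 36^2 = 1296 ≡ 20 (mod 319)
6^8 ≡ 20^2 = 400 ≡ 81 (mod 319)
6^16 ≡ 81^2 = 6561 ≡ 181 (mod 319)
6^32 ≡ 181^2 = 32761 ≡ 223 (mod 319)
6^64 ≡ 223^2 = 49729 ≡ 284 (mod 319)
6^128 ≡ 284^2 = 80656 ≡ 268 (mod 319)
159 = 128 + 16 + 8 + 4 + 2 + 1 in binary powers of 2.
So 6^159 ≡ 268 · 181 · 81 · 20 · 36 · 6 ≡ 178 (mod 319).
Squaring chain: 178; never reaches −1, so base 6 is a Miller–Rabin witness that 319 is composite.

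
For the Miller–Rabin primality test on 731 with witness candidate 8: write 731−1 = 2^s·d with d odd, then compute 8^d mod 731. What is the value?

94

731 − 1 = 730 = 2^1 · 365, so d = 365.
8^1 ≡ 8 (mod 731)
8^2 ≡ 8^2 = 64 ≡ 64 (mod 731)
8^4 ≡ 64^2 = 4096 ≡ 441 (mod 731)
8^8 ≡ 441^2 = 194481 ≡ 35 (mod 731)
8^16 ≡ 35^2 = 1225 ≡ 494 (mod 731)
8^32 ≡ 494^2 = 244036 ≡ 613 (mod 731)
8^64 ≡ 613^2 = 375769 ≡ 35 (mod 731)
8^128 ≡ 35^2 = 1225 ≡ 494 (mod 731)
8^256 ≡ 494^2 = 244036 ≡ 613 (mod 731)
365 = 256 + 64 + 32 + 8 + 4 + 1 in binary powers of 2.
So 8^365 ≡ 613 · 35 · 613 · 35 · 441 · 8 ≡ 94 (mod 731).
Squaring chain: 94; never reaches −1, so base 8 is a Miller–Rabin witness that 731 is composite.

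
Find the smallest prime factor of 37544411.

73

37544411 is odd.
Digit sum 29, not divisible by 3.
Ends in 1: not divisible by 5.
7: 37544411 = 7·5363487 + 2
11: 37544411 = 11·3413128 + 3
13: 37544411 = 13·2888031 + 8
17: 37544411 = 17·2208494 + 13
19: 37544411 = 19·1976021 + 12
23: 37544411 = 23·1632365 + 16
29: 37544411 = 29·1294634 + 25
31: 37544411 = 31·1211110 + 1
37: 37544411 = 37·1014713 + 30
41: 37544411 = 41·915717 + 14
43: 37544411 = 43·873125 + 36
47: 37544411 = 47·798817 + 12
53: 37544411 = 53·708385 + 6
59: 37544411 = 59·636345 + 56
61: 37544411 = 61·615482 + 9
67: 37544411 = 67·560364 + 23
71: 37544411 = 71·528794 + 37
73: 37544411 = 73·514307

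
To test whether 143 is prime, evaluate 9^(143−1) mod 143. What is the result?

9^1 ≡ 9 (mod 143)
9^2 ≡ 9^2 = 81 ≡ 81 (mod 143)
9^4 ≡ 81^2 = 6561 ≡ 126 (mod 143)
9^8 ≡ 126^2 = 15876 ≡ 3 (mod 143)
9^16 ≡ 3^2 = 9 ≡ 9 (mod 143)
9^32 ≡ 9^2 = 81 ≡ 81 (mod 143)
9^64 ≡ 81^2 = 6561 ≡ 126 (mod 143)
9^128 ≡ 126^2 = 15876 ≡ 3 (mod 143)
142 = 128 + 8 + 4 + 2 in binary powers of 2.
So 9^142 ≡ 3 · 3 · 126 · 81 ≡ 48 (mod 143).
Since 48 ≠ 1, base 9 is a Fermat witness: 143 is composite.

48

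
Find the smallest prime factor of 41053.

61

41053 is odd.
Digit sum 13, not divisible by 3.
Ends in 3: not divisible by 5.
7: 41053 = 7·5864 + 5
11: 41053 = 11·3732 + 1
13: 41053 = 13·3157 + 12
17: 41053 = 17·2414 + 15
19: 41053 = 19·2160 + 13
23: 41053 = 23·1784 + 21
29: 41053 = 29·1415 + 18
31: 41053 = 31·1324 + 9
37: 41053 = 37·1109 + 20
41: 41053 = 41·1001 + 12
43: 41053 = 43·954 + 31
47: 41053 = 47·873 + 22
53: 41053 = 53·774 + 31
59: 41053 = 59·695 + 48
61: 41053 = 61·673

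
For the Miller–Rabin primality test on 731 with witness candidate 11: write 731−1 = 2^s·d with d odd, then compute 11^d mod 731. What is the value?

731 − 1 = 730 = 2^1 · 365, so d = 365.
11^1 ≡ 11 (mod 731)
11^2 ≡ 11^2 = 121 ≡ 121 (mod 731)
11^4 ≡ 121^2 = 14641 ≡ 21 (mod 731)
11^8 ≡ 21^2 = 441 ≡ 441 (mod 731)
11^16 ≡ 441^2 = 194481 ≡ 35 (mod 731)
11^32 ≡ 35^2 = 1225 ≡ 494 (mod 731)
11^64 ≡ 494^2 = 244036 ≡ 613 (mod 731)
11^128 ≡ 613^2 = 375769 ≡ 35 (mod 731)
11^256 ≡ 35^2 = 1225 ≡ 494 (mod 731)
365 = 256 + 64 + 32 + 8 + 4 + 1 in binary powers of 2.
So 11^365 ≡ 494 · 613 · 494 · 441 · 21 · 11 ≡ 398 (mod 731).
Squaring chain: 398; never reaches −1, so base 11 is a Miller–Rabin witness that 731 is composite.

398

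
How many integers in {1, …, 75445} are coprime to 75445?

Factor: 75445 = 5 · 79 · 191.
φ(75445) = (5−1) · (79−1) · (191−1) = 4 · 78 · 190 = 59280.

59280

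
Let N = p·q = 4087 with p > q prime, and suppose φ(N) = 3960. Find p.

67

φ(n) = (p−1)(q−1) = n − (p+q) + 1, so p + q = 4087 − 3960 + 1 = 128.
p and q are the roots of t² − 128t + 4087 = 0.
Discriminant: 128² − 4·4087 = 16384 − 16348 = 36; √36 = 6.
q = (128 − 6)/2 = 61, p = (128 + 6)/2 = 67.
Check: 61 · 67 = 4087.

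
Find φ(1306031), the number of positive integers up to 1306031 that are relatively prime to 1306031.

1267200

Factor: 1306031 = 67 · 101 · 193.
φ(1306031) = (67−1) · (101−1) · (193−1) = 66 · 100 · 192 = 1267200.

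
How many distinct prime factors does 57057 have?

57057 = 3 · 19019
19019 = 7 · 2717
2717 = 11 · 247
247 = 13 · 19
57057 = 3 · 7 · 11 · 13 · 19, which has 5 distinct prime factors.

5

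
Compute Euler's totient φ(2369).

Factor: 2369 = 23 · 103.
φ(2369) = (23−1) · (103−1) = 22 · 102 = 2244.

2244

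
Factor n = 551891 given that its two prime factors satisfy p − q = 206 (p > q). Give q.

Since p = q + 206, we have 551891 = q(q + 206), so q² + 206q − 551891 = 0.
Discriminant: 206² + 4·551891 = 42436 + 2207564 = 2250000; √2250000 = 1500.
q = (−206 + 1500)/2 = 647, and p = q + 206 = 853.
Check: 647 · 853 = 551891.

647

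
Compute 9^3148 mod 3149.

2493

9^1 ≡ 9 (mod 3149)
9^2 ≡ 9^2 = 81 ≡ 81 (mod 3149)
9^4 ≡ 81^2 = 6561 ≡ 263 (mod 3149)
9^8 ≡ 263^2 = 69169 ≡ 3040 (mod 3149)
9^16 ≡ 3040^2 = 9241600 ≡ 2434 (mod 3149)
9^32 ≡ 2434^2 = 5924356 ≡ 1087 (mod 3149)
9^64 ≡ 1087^2 = 1181569 ≡ 694 (mod 3149)
9^128 ≡ 694^2 = 481636 ≡ 2988 (mod 3149)
9^256 ≡ 2988^2 = 8928144 ≡ 729 (mod 3149)
9^512 ≡ 729^2 = 531441 ≡ 2409 (mod 3149)
9^1024 ≡ 2409^2 = 5803281 ≡ 2823 (mod 3149)
9^2048 ≡ 2823^2 = 7969329 ≡ 2359 (mod 3149)
3148 = 2048 + 1024 + 64 + 8 + 4 in binary powers of 2.
So 9^3148 ≡ 2359 · 2823 · 694 · 3040 · 263 ≡ 2493 (mod 3149).
Since 2493 ≠ 1, base 9 is a Fermat witness: 3149 is composite.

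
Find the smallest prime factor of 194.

194 is even: 2 divides it.

2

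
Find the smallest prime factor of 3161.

3161 is odd.
Digit sum 11, not divisible by 3.
Ends in 1: not divisible by 5.
7: 3161 = 7·451 + 4
11: 3161 = 11·287 + 4
13: 3161 = 13·243 + 2
17: 3161 = 17·185 + 16
19: 3161 = 19·166 + 7
23: 3161 = 23·137 + 10
29: 3161 = 29·109

29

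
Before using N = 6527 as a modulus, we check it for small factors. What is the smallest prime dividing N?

6527 is odd.
Digit sum 20, not divisible by 3.
Ends in 7: not divisible by 5.
7: 6527 = 7·932 + 3
11: 6527 = 11·593 + 4
13: 6527 = 13·502 + 1
17: 6527 = 17·383 + 16
19: 6527 = 19·343 + 10
23: 6527 = 23·283 + 18
29: 6527 = 29·225 + 2
31: 6527 = 31·210 + 17
37: 6527 = 37·176 + 15
41: 6527 = 41·159 + 8
43: 6527 = 43·151 + 34
47: 6527 = 47·138 + 41
53: 6527 = 53·123 + 8
59: 6527 = 59·110 + 37
61: 6527 = 61·107

61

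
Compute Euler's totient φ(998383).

953568

Factor: 998383 = 29 · 173 · 199.
φ(998383) = (29−1) · (173−1) · (199−1) = 28 · 172 · 198 = 953568.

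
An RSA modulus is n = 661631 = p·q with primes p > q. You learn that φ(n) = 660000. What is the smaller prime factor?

751

φ(n) = (p−1)(q−1) = n − (p+q) + 1, so p + q = 661631 − 660000 + 1 = 1632.
p and q are the roots of t² − 1632t + 661631 = 0.
Discriminant: 1632² − 4·661631 = 2663424 − 2646524 = 16900; √16900 = 130.
q = (1632 − 130)/2 = 751, p = (1632 + 130)/2 = 881.
Check: 751 · 881 = 661631.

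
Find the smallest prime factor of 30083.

30083 is odd.
Digit sum 14, not divisible by 3.
Ends in 3: not divisible by 5.
7: 30083 = 7·4297 + 4
11: 30083 = 11·2734 + 9
13: 30083 = 13·2314 + 1
17: 30083 = 17·1769 + 10
19: 30083 = 19·1583 + 6
23: 30083 = 23·1307 + 22
29: 30083 = 29·1037 + 10
31: 30083 = 31·970 + 13
37: 30083 = 37·813 + 2
41: 30083 = 41·733 + 30
43: 30083 = 43·699 + 26
47: 30083 = 47·640 + 3
53: 30083 = 53·567 + 32
59: 30083 = 59·509 + 52
61: 30083 = 61·493 + 10
67: 30083 = 67·449

67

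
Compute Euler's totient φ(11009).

Factor: 11009 = 101 · 109.
φ(11009) = (101−1) · (109−1) = 100 · 108 = 10800.

10800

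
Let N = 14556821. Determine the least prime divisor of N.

53

14556821 is odd.
Digit sum 32, not divisible by 3.
Ends in 1: not divisible by 5.
7: 14556821 = 7·2079545 + 6
11: 14556821 = 11·1323347 + 4
13: 14556821 = 13·1119755 + 6
17: 14556821 = 17·856283 + 10
19: 14556821 = 19·766148 + 9
23: 14556821 = 23·632905 + 6
29: 14556821 = 29·501959 + 10
31: 14556821 = 31·469574 + 27
37: 14556821 = 37·393427 + 22
41: 14556821 = 41·355044 + 17
43: 14556821 = 43·338530 + 31
47: 14556821 = 47·309719 + 28
53: 14556821 = 53·274657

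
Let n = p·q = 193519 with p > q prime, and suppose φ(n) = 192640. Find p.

φ(n) = (p−1)(q−1) = n − (p+q) + 1, so p + q = 193519 − 192640 + 1 = 880.
p and q are the roots of t² − 880t + 193519 = 0.
Discriminant: 880² − 4·193519 = 774400 − 774076 = 324; √324 = 18.
q = (880 − 18)/2 = 431, p = (880 + 18)/2 = 449.
Check: 431 · 449 = 193519.

449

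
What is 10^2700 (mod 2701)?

2554

10^1 ≡ 10 (mod 2701)
10^2 ≡ 10^2 = 100 ≡ 100 (mod 2701)
10^4 ≡ 100^2 = 10000 ≡ 1897 (mod 2701)
10^8 ≡ 1897^2 = 3598609 ≡ 877 (mod 2701)
10^16 ≡ 877^2 = 769129 ≡ 2045 (mod 2701)
10^32 ≡ 2045^2 = 4182025 ≡ 877 (mod 2701)
10^64 ≡ 877^2 = 769129 ≡ 2045 (mod 2701)
10^128 ≡ 2045^2 = 4182025 ≡ 877 (mod 2701)
10^256 ≡ 877^2 = 769129 ≡ 2045 (mod 2701)
10^512 ≡ 2045^2 = 4182025 ≡ 877 (mod 2701)
10^1024 ≡ 877^2 = 769129 ≡ 2045 (mod 2701)
10^2048 ≡ 2045^2 = 4182025 ≡ 877 (mod 2701)
2700 = 2048 + 512 + 128 + 8 + 4 in binary powers of 2.
So 10^2700 ≡ 877 · 877 · 877 · 877 · 1897 ≡ 2554 (mod 2701).
Since 2554 ≠ 1, base 10 is a Fermat witness: 2701 is composite.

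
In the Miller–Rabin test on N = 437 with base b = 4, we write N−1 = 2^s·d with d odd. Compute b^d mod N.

437 − 1 = 436 = 2^2 · 109, so d = 109.
4^1 ≡ 4 (mod 437)
4^2 ≡ 4^2 = 16 ≡ 16 (mod 437)
4^4 ≡ 16^2 = 256 ≡ 256 (mod 437)
4^8 ≡ 256^2 = 65536 ≡ 423 (mod 437)
4^16 ≡ 423^2 = 178929 ≡ 196 (mod 437)
4^32 ≡ 196^2 = 38416 ≡ 397 (mod 437)
4^64 ≡ 397^2 = 157609 ≡ 289 (mod 437)
109 = 64 + 32 + 8 + 4 + 1 in binary powers of 2.
So 4^109 ≡ 289 · 397 · 423 · 256 · 4 ≡ 213 (mod 437).
Squaring chain: 213 → 358; never reaches −1, so base 4 is a Miller–Rabin witness that 437 is composite.

213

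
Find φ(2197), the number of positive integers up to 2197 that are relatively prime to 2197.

Factor: 2197 = 13^3.
φ(2197) = 13^2·(13−1) = 2028.

2028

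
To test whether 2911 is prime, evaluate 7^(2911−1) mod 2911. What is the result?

7^1 ≡ 7 (mod 2911)
7^2 ≡ 7^2 = 49 ≡ 49 (mod 2911)
7^4 ≡ 49^2 = 2401 ≡ 2401 (mod 2911)
7^8 ≡ 2401^2 = 5764801 ≡ 1021 (mod 2911)
7^16 ≡ 1021^2 = 1042441 ≡ 303 (mod 2911)
7^32 ≡ 303^2 = 91809 ≡ 1568 (mod 2911)
7^64 ≡ 1568^2 = 2458624 ≡ 1740 (mod 2911)
7^128 ≡ 1740^2 = 3027600 ≡ 160 (mod 2911)
7^256 ≡ 160^2 = 25600 ≡ 2312 (mod 2911)
7^512 ≡ 2312^2 = 5345344 ≡ 748 (mod 2911)
7^1024 ≡ 748^2 = 559504 ≡ 592 (mod 2911)
7^2048 ≡ 592^2 = 350464 ≡ 1144 (mod 2911)
2910 = 2048 + 512 + 256 + 64 + 16 + 8 + 4 + 2 in binary powers of 2.
So 7^2910 ≡ 1144 · 748 · 2312 · 1740 · 303 · 1021 · 2401 · 49 ≡ 1795 (mod 2911).
Since 1795 ≠ 1, base 7 is a Fermat witness: 2911 is composite.

1795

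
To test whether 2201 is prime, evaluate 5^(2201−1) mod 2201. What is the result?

1989

5^1 ≡ 5 (mod 2201)
5^2 ≡ 5^2 = 25 ≡ 25 (mod 2201)
5^4 ≡ 25^2 = 625 ≡ 625 (mod 2201)
5^8 ≡ 625^2 = 390625 ≡ 1048 (mod 2201)
5^16 ≡ 1048^2 = 1098304 ≡ 5 (mod 2201)
5^32 ≡ 5^2 = 25 ≡ 25 (mod 2201)
5^64 ≡ 25^2 = 625 ≡ 625 (mod 2201)
5^128 ≡ 625^2 = 390625 ≡ 1048 (mod 2201)
5^256 ≡ 1048^2 = 1098304 ≡ 5 (mod 2201)
5^512 ≡ 5^2 = 25 ≡ 25 (mod 2201)
5^1024 ≡ 25^2 = 625 ≡ 625 (mod 2201)
5^2048 ≡ 625^2 = 390625 ≡ 1048 (mod 2201)
2200 = 2048 + 128 + 16 + 8 in binary powers of 2.
So 5^2200 ≡ 1048 · 1048 · 5 · 1048 ≡ 1989 (mod 2201).
Since 1989 ≠ 1, base 5 is a Fermat witness: 2201 is composite.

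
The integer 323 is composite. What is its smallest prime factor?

17

323 is odd.
Digit sum 8, not divisible by 3.
Ends in 3: not divisible by 5.
7: 323 = 7·46 + 1
11: 323 = 11·29 + 4
13: 323 = 13·24 + 11
17: 323 = 17·19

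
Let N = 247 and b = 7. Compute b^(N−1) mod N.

77

7^1 ≡ 7 (mod 247)
7^2 ≡ 7^2 = 49 ≡ 49 (mod 247)
7^4 ≡ 49^2 = 2401 ≡ 178 (mod 247)
7^8 ≡ 178^2 = 31684 ≡ 68 (mod 247)
7^16 ≡ 68^2 = 4624 ≡ 178 (mod 247)
7^32 ≡ 178^2 = 31684 ≡ 68 (mod 247)
7^64 ≡ 68^2 = 4624 ≡ 178 (mod 247)
7^128 ≡ 178^2 = 31684 ≡ 68 (mod 247)
246 = 128 + 64 + 32 + 16 + 4 + 2 in binary powers of 2.
So 7^246 ≡ 68 · 178 · 68 · 178 · 178 · 49 ≡ 77 (mod 247).
Since 77 ≠ 1, base 7 is a Fermat witness: 247 is composite.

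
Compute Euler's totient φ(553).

468

Factor: 553 = 7 · 79.
φ(553) = (7−1) · (79−1) = 6 · 78 = 468.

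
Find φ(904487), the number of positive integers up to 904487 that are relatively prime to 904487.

865080

Factor: 904487 = 31 · 163 · 179.
φ(904487) = (31−1) · (163−1) · (179−1) = 30 · 162 · 178 = 865080.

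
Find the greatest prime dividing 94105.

94105 = 5 · 18821
18821 = 11 · 1711
1711 = 29 · 59
59 is prime.
So 94105 = 5 · 11 · 29 · 59; the largest prime factor is 59.

59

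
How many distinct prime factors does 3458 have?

4

3458 = 2 · 1729
1729 = 7 · 247
247 = 13 · 19
3458 = 2 · 7 · 13 · 19, which has 4 distinct prime factors.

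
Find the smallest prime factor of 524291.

524291 is odd.
Digit sum 23, not divisible by 3.
Ends in 1: not divisible by 5.
7: 524291 = 7·74898 + 5
11: 524291 = 11·47662 + 9
13: 524291 = 13·40330 + 1
17: 524291 = 17·30840 + 11
19: 524291 = 19·27594 + 5
23: 524291 = 23·22795 + 6
29: 524291 = 29·18079

29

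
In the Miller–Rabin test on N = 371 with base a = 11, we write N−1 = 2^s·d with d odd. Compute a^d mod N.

371 − 1 = 370 = 2^1 · 185, so d = 185.
11^1 ≡ 11 (mod 371)
11^2 ≡ 11^2 = 121 ≡ 121 (mod 371)
11^4 ≡ 121^2 = 14641 ≡ 172 (mod 371)
11^8 ≡ 172^2 = 29584 ≡ 275 (mod 371)
11^16 ≡ 275^2 = 75625 ≡ 312 (mod 371)
11^32 ≡ 312^2 = 97344 ≡ 142 (mod 371)
11^64 ≡ 142^2 = 20164 ≡ 130 (mod 371)
11^128 ≡ 130^2 = 16900 ≡ 205 (mod 371)
185 = 128 + 32 + 16 + 8 + 1 in binary powers of 2.
So 11^185 ≡ 205 · 142 · 312 · 275 · 11 ≡ 324 (mod 371).
Squaring chain: 324; never reaches −1, so base 11 is a Miller–Rabin witness that 371 is composite.

324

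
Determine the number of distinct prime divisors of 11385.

11385 = 3^2 · 1265
1265 = 5 · 253
253 = 11 · 23
11385 = 3^2 · 5 · 11 · 23, which has 4 distinct prime factors.

4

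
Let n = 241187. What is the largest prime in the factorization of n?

241187 = 43 · 5609
5609 = 71 · 79
79 is prime.
So 241187 = 43 · 71 · 79; the largest prime factor is 79.

79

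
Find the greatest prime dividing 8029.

37

8029 = 7 · 1147
1147 = 31 · 37
37 is prime.
So 8029 = 7 · 31 · 37; the largest prime factor is 37.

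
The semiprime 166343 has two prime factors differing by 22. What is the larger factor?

419

Since p = q + 22, we have 166343 = q(q + 22), so q² + 22q − 166343 = 0.
Discriminant: 22² + 4·166343 = 484 + 665372 = 665856; √665856 = 816.
q = (−22 + 816)/2 = 397, and p = q + 22 = 419.
Check: 397 · 419 = 166343.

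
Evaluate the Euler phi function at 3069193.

3005184

Factor: 3069193 = 113 · 157 · 173.
φ(3069193) = (113−1) · (157−1) · (173−1) = 112 · 156 · 172 = 3005184.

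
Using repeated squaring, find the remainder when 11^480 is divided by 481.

11^1 ≡ 11 (mod 481)
11^2 ≡ 11^2 = 121 ≡ 121 (mod 481)
11^4 ≡ 121^2 = 14641 ≡ 211 (mod 481)
11^8 ≡ 211^2 = 44521 ≡ 269 (mod 481)
11^16 ≡ 269^2 = 72361 ≡ 211 (mod 481)
11^32 ≡ 211^2 = 44521 ≡ 269 (mod 481)
11^64 ≡ 269^2 = 72361 ≡ 211 (mod 481)
11^128 ≡ 211^2 = 44521 ≡ 269 (mod 481)
11^256 ≡ 269^2 = 72361 ≡ 211 (mod 481)
480 = 256 + 128 + 64 + 32 in binary powers of 2.
So 11^480 ≡ 211 · 269 · 211 · 269 ≡ 1 (mod 481).
Since the result is 1, base 11 gives no evidence that 481 is composite.

1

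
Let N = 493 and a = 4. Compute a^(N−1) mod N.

4^1 ≡ 4 (mod 493)
4^2 ≡ 4^2 = 16 ≡ 16 (mod 493)
4^4 ≡ 16^2 = 256 ≡ 256 (mod 493)
4^8 ≡ 256^2 = 65536 ≡ 460 (mod 493)
4^16 ≡ 460^2 = 211600 ≡ 103 (mod 493)
4^32 ≡ 103^2 = 10609 ≡ 256 (mod 493)
4^64 ≡ 256^2 = 65536 ≡ 460 (mod 493)
4^128 ≡ 460^2 = 211600 ≡ 103 (mod 493)
4^256 ≡ 103^2 = 10609 ≡ 256 (mod 493)
492 = 256 + 128 + 64 + 32 + 8 + 4 in binary powers of 2.
So 4^492 ≡ 256 · 103 · 460 · 256 · 460 · 256 ≡ 103 (mod 493).
Since 103 ≠ 1, base 4 is a Fermat witness: 493 is composite.

103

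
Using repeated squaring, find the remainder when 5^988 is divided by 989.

81

5^1 ≡ 5 (mod 989)
5^2 ≡ 5^2 = 25 ≡ 25 (mod 989)
5^4 ≡ 25^2 = 625 ≡ 625 (mod 989)
5^8 ≡ 625^2 = 390625 ≡ 959 (mod 989)
5^16 ≡ 959^2 = 919681 ≡ 900 (mod 989)
5^32 ≡ 900^2 = 810000 ≡ 9 (mod 989)
5^64 ≡ 9^2 = 81 ≡ 81 (mod 989)
5^128 ≡ 81^2 = 6561 ≡ 627 (mod 989)
5^256 ≡ 627^2 = 393129 ≡ 496 (mod 989)
5^512 ≡ 496^2 = 246016 ≡ 744 (mod 989)
988 = 512 + 256 + 128 + 64 + 16 + 8 + 4 in binary powers of 2.
So 5^988 ≡ 744 · 496 · 627 · 81 · 900 · 959 · 625 ≡ 81 (mod 989).
Since 81 ≠ 1, base 5 is a Fermat witness: 989 is composite.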